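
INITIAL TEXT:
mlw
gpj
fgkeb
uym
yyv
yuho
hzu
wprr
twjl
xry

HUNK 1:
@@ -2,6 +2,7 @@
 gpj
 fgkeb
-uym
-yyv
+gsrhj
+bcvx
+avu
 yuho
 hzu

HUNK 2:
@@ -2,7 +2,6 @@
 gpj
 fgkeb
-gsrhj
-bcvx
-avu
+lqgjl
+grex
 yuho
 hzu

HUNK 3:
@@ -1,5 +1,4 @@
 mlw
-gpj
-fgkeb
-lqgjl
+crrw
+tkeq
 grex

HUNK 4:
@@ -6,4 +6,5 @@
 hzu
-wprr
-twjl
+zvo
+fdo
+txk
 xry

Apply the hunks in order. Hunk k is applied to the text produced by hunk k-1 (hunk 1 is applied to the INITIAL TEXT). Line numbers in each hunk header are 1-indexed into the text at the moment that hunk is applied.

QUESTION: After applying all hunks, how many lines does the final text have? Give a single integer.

Answer: 10

Derivation:
Hunk 1: at line 2 remove [uym,yyv] add [gsrhj,bcvx,avu] -> 11 lines: mlw gpj fgkeb gsrhj bcvx avu yuho hzu wprr twjl xry
Hunk 2: at line 2 remove [gsrhj,bcvx,avu] add [lqgjl,grex] -> 10 lines: mlw gpj fgkeb lqgjl grex yuho hzu wprr twjl xry
Hunk 3: at line 1 remove [gpj,fgkeb,lqgjl] add [crrw,tkeq] -> 9 lines: mlw crrw tkeq grex yuho hzu wprr twjl xry
Hunk 4: at line 6 remove [wprr,twjl] add [zvo,fdo,txk] -> 10 lines: mlw crrw tkeq grex yuho hzu zvo fdo txk xry
Final line count: 10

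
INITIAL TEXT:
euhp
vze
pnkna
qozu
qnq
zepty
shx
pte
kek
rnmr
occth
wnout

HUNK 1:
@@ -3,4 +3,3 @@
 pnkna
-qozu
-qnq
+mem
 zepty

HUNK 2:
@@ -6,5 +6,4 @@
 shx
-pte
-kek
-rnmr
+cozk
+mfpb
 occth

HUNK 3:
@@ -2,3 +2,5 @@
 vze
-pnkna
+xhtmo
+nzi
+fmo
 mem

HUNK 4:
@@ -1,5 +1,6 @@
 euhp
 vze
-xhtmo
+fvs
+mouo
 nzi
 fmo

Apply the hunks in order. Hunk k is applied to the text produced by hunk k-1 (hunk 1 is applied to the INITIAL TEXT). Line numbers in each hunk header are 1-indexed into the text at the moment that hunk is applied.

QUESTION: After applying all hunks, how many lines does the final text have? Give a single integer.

Answer: 13

Derivation:
Hunk 1: at line 3 remove [qozu,qnq] add [mem] -> 11 lines: euhp vze pnkna mem zepty shx pte kek rnmr occth wnout
Hunk 2: at line 6 remove [pte,kek,rnmr] add [cozk,mfpb] -> 10 lines: euhp vze pnkna mem zepty shx cozk mfpb occth wnout
Hunk 3: at line 2 remove [pnkna] add [xhtmo,nzi,fmo] -> 12 lines: euhp vze xhtmo nzi fmo mem zepty shx cozk mfpb occth wnout
Hunk 4: at line 1 remove [xhtmo] add [fvs,mouo] -> 13 lines: euhp vze fvs mouo nzi fmo mem zepty shx cozk mfpb occth wnout
Final line count: 13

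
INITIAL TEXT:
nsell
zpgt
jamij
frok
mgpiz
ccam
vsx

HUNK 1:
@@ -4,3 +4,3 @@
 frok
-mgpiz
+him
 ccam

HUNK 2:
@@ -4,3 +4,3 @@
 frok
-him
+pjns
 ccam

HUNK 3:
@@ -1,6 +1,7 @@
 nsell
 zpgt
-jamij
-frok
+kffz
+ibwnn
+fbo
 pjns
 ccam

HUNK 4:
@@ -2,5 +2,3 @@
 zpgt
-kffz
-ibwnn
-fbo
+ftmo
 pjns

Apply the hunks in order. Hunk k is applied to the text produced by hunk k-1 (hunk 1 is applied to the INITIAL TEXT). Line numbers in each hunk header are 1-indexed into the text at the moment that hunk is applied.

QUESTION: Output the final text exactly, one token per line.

Hunk 1: at line 4 remove [mgpiz] add [him] -> 7 lines: nsell zpgt jamij frok him ccam vsx
Hunk 2: at line 4 remove [him] add [pjns] -> 7 lines: nsell zpgt jamij frok pjns ccam vsx
Hunk 3: at line 1 remove [jamij,frok] add [kffz,ibwnn,fbo] -> 8 lines: nsell zpgt kffz ibwnn fbo pjns ccam vsx
Hunk 4: at line 2 remove [kffz,ibwnn,fbo] add [ftmo] -> 6 lines: nsell zpgt ftmo pjns ccam vsx

Answer: nsell
zpgt
ftmo
pjns
ccam
vsx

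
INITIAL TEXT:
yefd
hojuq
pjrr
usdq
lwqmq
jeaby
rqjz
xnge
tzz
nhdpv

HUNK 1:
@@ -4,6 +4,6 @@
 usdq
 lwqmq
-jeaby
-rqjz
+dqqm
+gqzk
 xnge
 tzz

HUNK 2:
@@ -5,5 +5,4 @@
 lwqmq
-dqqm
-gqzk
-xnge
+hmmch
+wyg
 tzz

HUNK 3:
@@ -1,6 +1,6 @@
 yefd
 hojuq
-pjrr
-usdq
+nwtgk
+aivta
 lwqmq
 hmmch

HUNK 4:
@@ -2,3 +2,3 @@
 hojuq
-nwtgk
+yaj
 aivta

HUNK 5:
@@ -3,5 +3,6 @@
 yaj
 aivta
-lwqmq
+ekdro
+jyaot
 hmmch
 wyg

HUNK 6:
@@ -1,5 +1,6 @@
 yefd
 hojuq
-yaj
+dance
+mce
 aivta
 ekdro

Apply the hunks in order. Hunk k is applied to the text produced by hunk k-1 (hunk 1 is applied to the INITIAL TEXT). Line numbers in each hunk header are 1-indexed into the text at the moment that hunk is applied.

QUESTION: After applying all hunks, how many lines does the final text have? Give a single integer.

Hunk 1: at line 4 remove [jeaby,rqjz] add [dqqm,gqzk] -> 10 lines: yefd hojuq pjrr usdq lwqmq dqqm gqzk xnge tzz nhdpv
Hunk 2: at line 5 remove [dqqm,gqzk,xnge] add [hmmch,wyg] -> 9 lines: yefd hojuq pjrr usdq lwqmq hmmch wyg tzz nhdpv
Hunk 3: at line 1 remove [pjrr,usdq] add [nwtgk,aivta] -> 9 lines: yefd hojuq nwtgk aivta lwqmq hmmch wyg tzz nhdpv
Hunk 4: at line 2 remove [nwtgk] add [yaj] -> 9 lines: yefd hojuq yaj aivta lwqmq hmmch wyg tzz nhdpv
Hunk 5: at line 3 remove [lwqmq] add [ekdro,jyaot] -> 10 lines: yefd hojuq yaj aivta ekdro jyaot hmmch wyg tzz nhdpv
Hunk 6: at line 1 remove [yaj] add [dance,mce] -> 11 lines: yefd hojuq dance mce aivta ekdro jyaot hmmch wyg tzz nhdpv
Final line count: 11

Answer: 11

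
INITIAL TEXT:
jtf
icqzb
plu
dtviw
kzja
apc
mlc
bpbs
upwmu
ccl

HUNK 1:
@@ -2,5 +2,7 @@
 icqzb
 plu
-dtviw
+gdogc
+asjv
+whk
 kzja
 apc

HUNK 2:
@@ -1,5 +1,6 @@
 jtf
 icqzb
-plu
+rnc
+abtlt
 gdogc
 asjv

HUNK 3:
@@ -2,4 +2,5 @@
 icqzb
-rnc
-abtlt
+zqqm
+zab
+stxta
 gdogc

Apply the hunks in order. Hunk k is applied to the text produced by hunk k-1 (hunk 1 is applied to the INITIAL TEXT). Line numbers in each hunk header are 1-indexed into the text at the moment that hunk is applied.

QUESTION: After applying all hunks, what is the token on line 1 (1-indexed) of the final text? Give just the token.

Answer: jtf

Derivation:
Hunk 1: at line 2 remove [dtviw] add [gdogc,asjv,whk] -> 12 lines: jtf icqzb plu gdogc asjv whk kzja apc mlc bpbs upwmu ccl
Hunk 2: at line 1 remove [plu] add [rnc,abtlt] -> 13 lines: jtf icqzb rnc abtlt gdogc asjv whk kzja apc mlc bpbs upwmu ccl
Hunk 3: at line 2 remove [rnc,abtlt] add [zqqm,zab,stxta] -> 14 lines: jtf icqzb zqqm zab stxta gdogc asjv whk kzja apc mlc bpbs upwmu ccl
Final line 1: jtf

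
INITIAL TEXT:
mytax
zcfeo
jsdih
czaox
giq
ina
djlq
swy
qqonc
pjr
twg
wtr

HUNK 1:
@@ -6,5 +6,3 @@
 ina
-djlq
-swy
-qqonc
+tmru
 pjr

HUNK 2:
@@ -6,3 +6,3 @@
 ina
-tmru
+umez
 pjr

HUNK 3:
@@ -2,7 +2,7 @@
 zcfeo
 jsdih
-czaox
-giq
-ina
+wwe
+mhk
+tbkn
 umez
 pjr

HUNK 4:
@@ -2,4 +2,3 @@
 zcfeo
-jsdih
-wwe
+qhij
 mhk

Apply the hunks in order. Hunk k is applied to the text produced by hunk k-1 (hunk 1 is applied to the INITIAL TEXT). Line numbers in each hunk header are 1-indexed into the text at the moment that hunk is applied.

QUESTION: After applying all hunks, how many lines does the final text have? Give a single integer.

Hunk 1: at line 6 remove [djlq,swy,qqonc] add [tmru] -> 10 lines: mytax zcfeo jsdih czaox giq ina tmru pjr twg wtr
Hunk 2: at line 6 remove [tmru] add [umez] -> 10 lines: mytax zcfeo jsdih czaox giq ina umez pjr twg wtr
Hunk 3: at line 2 remove [czaox,giq,ina] add [wwe,mhk,tbkn] -> 10 lines: mytax zcfeo jsdih wwe mhk tbkn umez pjr twg wtr
Hunk 4: at line 2 remove [jsdih,wwe] add [qhij] -> 9 lines: mytax zcfeo qhij mhk tbkn umez pjr twg wtr
Final line count: 9

Answer: 9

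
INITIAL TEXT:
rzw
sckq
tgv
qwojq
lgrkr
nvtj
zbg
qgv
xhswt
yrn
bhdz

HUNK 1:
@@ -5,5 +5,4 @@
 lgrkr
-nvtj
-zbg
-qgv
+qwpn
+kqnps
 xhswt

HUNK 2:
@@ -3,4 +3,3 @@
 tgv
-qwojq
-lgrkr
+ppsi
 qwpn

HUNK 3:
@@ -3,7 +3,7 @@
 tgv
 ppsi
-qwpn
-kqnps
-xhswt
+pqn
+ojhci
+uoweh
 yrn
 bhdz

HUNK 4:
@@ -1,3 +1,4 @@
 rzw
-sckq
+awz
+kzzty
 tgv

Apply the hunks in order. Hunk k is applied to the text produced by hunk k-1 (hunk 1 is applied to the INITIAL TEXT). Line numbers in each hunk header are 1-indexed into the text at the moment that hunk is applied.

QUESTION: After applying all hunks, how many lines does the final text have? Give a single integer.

Hunk 1: at line 5 remove [nvtj,zbg,qgv] add [qwpn,kqnps] -> 10 lines: rzw sckq tgv qwojq lgrkr qwpn kqnps xhswt yrn bhdz
Hunk 2: at line 3 remove [qwojq,lgrkr] add [ppsi] -> 9 lines: rzw sckq tgv ppsi qwpn kqnps xhswt yrn bhdz
Hunk 3: at line 3 remove [qwpn,kqnps,xhswt] add [pqn,ojhci,uoweh] -> 9 lines: rzw sckq tgv ppsi pqn ojhci uoweh yrn bhdz
Hunk 4: at line 1 remove [sckq] add [awz,kzzty] -> 10 lines: rzw awz kzzty tgv ppsi pqn ojhci uoweh yrn bhdz
Final line count: 10

Answer: 10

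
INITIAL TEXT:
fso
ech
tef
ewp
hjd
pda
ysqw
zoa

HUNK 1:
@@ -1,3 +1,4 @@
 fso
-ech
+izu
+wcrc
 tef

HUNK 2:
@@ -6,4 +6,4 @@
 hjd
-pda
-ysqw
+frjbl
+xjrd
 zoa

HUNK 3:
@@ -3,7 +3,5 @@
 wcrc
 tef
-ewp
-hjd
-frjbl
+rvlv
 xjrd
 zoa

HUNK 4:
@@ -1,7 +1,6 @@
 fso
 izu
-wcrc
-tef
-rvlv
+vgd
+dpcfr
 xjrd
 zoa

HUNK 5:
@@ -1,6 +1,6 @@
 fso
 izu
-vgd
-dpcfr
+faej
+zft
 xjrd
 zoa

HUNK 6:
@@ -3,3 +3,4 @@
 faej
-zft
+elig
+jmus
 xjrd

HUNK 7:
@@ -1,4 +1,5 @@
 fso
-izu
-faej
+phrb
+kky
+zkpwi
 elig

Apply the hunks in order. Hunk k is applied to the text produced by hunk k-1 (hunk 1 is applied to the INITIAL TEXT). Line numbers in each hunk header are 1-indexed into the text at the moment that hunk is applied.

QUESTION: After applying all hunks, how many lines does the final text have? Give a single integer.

Answer: 8

Derivation:
Hunk 1: at line 1 remove [ech] add [izu,wcrc] -> 9 lines: fso izu wcrc tef ewp hjd pda ysqw zoa
Hunk 2: at line 6 remove [pda,ysqw] add [frjbl,xjrd] -> 9 lines: fso izu wcrc tef ewp hjd frjbl xjrd zoa
Hunk 3: at line 3 remove [ewp,hjd,frjbl] add [rvlv] -> 7 lines: fso izu wcrc tef rvlv xjrd zoa
Hunk 4: at line 1 remove [wcrc,tef,rvlv] add [vgd,dpcfr] -> 6 lines: fso izu vgd dpcfr xjrd zoa
Hunk 5: at line 1 remove [vgd,dpcfr] add [faej,zft] -> 6 lines: fso izu faej zft xjrd zoa
Hunk 6: at line 3 remove [zft] add [elig,jmus] -> 7 lines: fso izu faej elig jmus xjrd zoa
Hunk 7: at line 1 remove [izu,faej] add [phrb,kky,zkpwi] -> 8 lines: fso phrb kky zkpwi elig jmus xjrd zoa
Final line count: 8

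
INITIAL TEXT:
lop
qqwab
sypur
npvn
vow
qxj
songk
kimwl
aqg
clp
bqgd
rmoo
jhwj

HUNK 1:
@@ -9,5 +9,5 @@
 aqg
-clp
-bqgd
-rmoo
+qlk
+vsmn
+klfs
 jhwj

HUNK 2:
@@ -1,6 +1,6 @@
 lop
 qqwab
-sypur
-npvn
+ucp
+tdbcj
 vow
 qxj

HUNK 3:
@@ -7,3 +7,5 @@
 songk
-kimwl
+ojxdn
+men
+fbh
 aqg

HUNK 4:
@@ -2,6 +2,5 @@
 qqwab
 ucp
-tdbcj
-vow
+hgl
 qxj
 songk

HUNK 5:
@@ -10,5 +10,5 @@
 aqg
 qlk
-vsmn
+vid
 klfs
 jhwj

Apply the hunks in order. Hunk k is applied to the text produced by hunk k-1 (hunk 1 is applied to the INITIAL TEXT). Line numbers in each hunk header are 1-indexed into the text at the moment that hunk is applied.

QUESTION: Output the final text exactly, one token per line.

Hunk 1: at line 9 remove [clp,bqgd,rmoo] add [qlk,vsmn,klfs] -> 13 lines: lop qqwab sypur npvn vow qxj songk kimwl aqg qlk vsmn klfs jhwj
Hunk 2: at line 1 remove [sypur,npvn] add [ucp,tdbcj] -> 13 lines: lop qqwab ucp tdbcj vow qxj songk kimwl aqg qlk vsmn klfs jhwj
Hunk 3: at line 7 remove [kimwl] add [ojxdn,men,fbh] -> 15 lines: lop qqwab ucp tdbcj vow qxj songk ojxdn men fbh aqg qlk vsmn klfs jhwj
Hunk 4: at line 2 remove [tdbcj,vow] add [hgl] -> 14 lines: lop qqwab ucp hgl qxj songk ojxdn men fbh aqg qlk vsmn klfs jhwj
Hunk 5: at line 10 remove [vsmn] add [vid] -> 14 lines: lop qqwab ucp hgl qxj songk ojxdn men fbh aqg qlk vid klfs jhwj

Answer: lop
qqwab
ucp
hgl
qxj
songk
ojxdn
men
fbh
aqg
qlk
vid
klfs
jhwj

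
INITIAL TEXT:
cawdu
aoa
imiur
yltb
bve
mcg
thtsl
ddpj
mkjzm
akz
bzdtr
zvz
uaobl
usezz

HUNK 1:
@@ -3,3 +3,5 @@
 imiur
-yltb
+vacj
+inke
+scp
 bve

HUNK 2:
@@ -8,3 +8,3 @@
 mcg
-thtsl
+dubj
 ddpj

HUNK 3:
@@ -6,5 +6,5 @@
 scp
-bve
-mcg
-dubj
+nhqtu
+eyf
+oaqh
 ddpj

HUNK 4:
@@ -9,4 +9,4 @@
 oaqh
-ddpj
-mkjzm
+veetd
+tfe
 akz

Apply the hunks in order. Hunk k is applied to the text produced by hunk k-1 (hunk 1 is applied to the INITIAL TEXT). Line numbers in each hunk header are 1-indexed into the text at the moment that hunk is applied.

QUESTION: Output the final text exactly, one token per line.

Answer: cawdu
aoa
imiur
vacj
inke
scp
nhqtu
eyf
oaqh
veetd
tfe
akz
bzdtr
zvz
uaobl
usezz

Derivation:
Hunk 1: at line 3 remove [yltb] add [vacj,inke,scp] -> 16 lines: cawdu aoa imiur vacj inke scp bve mcg thtsl ddpj mkjzm akz bzdtr zvz uaobl usezz
Hunk 2: at line 8 remove [thtsl] add [dubj] -> 16 lines: cawdu aoa imiur vacj inke scp bve mcg dubj ddpj mkjzm akz bzdtr zvz uaobl usezz
Hunk 3: at line 6 remove [bve,mcg,dubj] add [nhqtu,eyf,oaqh] -> 16 lines: cawdu aoa imiur vacj inke scp nhqtu eyf oaqh ddpj mkjzm akz bzdtr zvz uaobl usezz
Hunk 4: at line 9 remove [ddpj,mkjzm] add [veetd,tfe] -> 16 lines: cawdu aoa imiur vacj inke scp nhqtu eyf oaqh veetd tfe akz bzdtr zvz uaobl usezz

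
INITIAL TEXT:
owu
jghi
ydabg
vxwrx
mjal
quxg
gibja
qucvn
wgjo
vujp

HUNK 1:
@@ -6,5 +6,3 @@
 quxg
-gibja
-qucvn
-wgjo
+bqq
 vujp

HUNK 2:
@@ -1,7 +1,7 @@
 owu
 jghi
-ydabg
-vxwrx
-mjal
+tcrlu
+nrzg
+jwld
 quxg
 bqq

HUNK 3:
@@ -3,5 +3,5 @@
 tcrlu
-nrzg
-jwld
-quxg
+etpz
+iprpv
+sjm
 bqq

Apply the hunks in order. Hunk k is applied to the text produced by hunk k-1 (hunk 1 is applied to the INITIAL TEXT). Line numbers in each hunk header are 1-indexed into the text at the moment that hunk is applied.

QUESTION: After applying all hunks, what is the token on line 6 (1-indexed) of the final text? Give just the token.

Hunk 1: at line 6 remove [gibja,qucvn,wgjo] add [bqq] -> 8 lines: owu jghi ydabg vxwrx mjal quxg bqq vujp
Hunk 2: at line 1 remove [ydabg,vxwrx,mjal] add [tcrlu,nrzg,jwld] -> 8 lines: owu jghi tcrlu nrzg jwld quxg bqq vujp
Hunk 3: at line 3 remove [nrzg,jwld,quxg] add [etpz,iprpv,sjm] -> 8 lines: owu jghi tcrlu etpz iprpv sjm bqq vujp
Final line 6: sjm

Answer: sjm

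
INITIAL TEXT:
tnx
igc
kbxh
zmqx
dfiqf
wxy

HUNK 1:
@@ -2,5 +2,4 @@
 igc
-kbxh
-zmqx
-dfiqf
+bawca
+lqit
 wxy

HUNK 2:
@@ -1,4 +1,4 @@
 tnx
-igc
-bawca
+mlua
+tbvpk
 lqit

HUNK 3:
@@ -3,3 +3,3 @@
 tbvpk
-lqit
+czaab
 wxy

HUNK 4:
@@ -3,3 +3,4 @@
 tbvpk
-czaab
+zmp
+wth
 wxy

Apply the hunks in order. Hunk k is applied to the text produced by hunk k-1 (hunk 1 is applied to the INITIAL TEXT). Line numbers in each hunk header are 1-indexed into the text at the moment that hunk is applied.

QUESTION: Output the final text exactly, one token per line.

Hunk 1: at line 2 remove [kbxh,zmqx,dfiqf] add [bawca,lqit] -> 5 lines: tnx igc bawca lqit wxy
Hunk 2: at line 1 remove [igc,bawca] add [mlua,tbvpk] -> 5 lines: tnx mlua tbvpk lqit wxy
Hunk 3: at line 3 remove [lqit] add [czaab] -> 5 lines: tnx mlua tbvpk czaab wxy
Hunk 4: at line 3 remove [czaab] add [zmp,wth] -> 6 lines: tnx mlua tbvpk zmp wth wxy

Answer: tnx
mlua
tbvpk
zmp
wth
wxy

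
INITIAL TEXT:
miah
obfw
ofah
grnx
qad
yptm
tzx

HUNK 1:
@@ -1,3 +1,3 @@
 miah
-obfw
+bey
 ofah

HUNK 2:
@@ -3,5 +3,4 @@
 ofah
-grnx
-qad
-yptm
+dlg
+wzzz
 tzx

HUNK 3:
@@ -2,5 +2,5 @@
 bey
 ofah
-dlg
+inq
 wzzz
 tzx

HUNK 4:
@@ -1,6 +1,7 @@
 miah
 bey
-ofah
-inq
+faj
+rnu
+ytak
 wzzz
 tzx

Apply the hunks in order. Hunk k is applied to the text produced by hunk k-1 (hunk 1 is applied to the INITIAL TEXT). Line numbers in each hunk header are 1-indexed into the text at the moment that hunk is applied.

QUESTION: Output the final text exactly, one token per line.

Hunk 1: at line 1 remove [obfw] add [bey] -> 7 lines: miah bey ofah grnx qad yptm tzx
Hunk 2: at line 3 remove [grnx,qad,yptm] add [dlg,wzzz] -> 6 lines: miah bey ofah dlg wzzz tzx
Hunk 3: at line 2 remove [dlg] add [inq] -> 6 lines: miah bey ofah inq wzzz tzx
Hunk 4: at line 1 remove [ofah,inq] add [faj,rnu,ytak] -> 7 lines: miah bey faj rnu ytak wzzz tzx

Answer: miah
bey
faj
rnu
ytak
wzzz
tzx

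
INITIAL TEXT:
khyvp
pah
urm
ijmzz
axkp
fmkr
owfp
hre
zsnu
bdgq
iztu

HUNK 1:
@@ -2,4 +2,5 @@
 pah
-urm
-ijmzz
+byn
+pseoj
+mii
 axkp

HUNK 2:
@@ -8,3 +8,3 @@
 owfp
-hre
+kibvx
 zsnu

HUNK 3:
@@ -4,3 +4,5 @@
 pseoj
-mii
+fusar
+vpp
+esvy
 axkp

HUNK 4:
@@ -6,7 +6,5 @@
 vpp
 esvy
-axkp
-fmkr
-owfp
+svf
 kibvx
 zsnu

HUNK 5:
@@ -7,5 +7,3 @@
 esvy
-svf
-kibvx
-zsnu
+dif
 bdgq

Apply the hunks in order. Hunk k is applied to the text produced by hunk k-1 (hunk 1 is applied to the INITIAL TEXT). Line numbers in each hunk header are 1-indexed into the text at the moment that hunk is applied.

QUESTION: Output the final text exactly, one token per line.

Answer: khyvp
pah
byn
pseoj
fusar
vpp
esvy
dif
bdgq
iztu

Derivation:
Hunk 1: at line 2 remove [urm,ijmzz] add [byn,pseoj,mii] -> 12 lines: khyvp pah byn pseoj mii axkp fmkr owfp hre zsnu bdgq iztu
Hunk 2: at line 8 remove [hre] add [kibvx] -> 12 lines: khyvp pah byn pseoj mii axkp fmkr owfp kibvx zsnu bdgq iztu
Hunk 3: at line 4 remove [mii] add [fusar,vpp,esvy] -> 14 lines: khyvp pah byn pseoj fusar vpp esvy axkp fmkr owfp kibvx zsnu bdgq iztu
Hunk 4: at line 6 remove [axkp,fmkr,owfp] add [svf] -> 12 lines: khyvp pah byn pseoj fusar vpp esvy svf kibvx zsnu bdgq iztu
Hunk 5: at line 7 remove [svf,kibvx,zsnu] add [dif] -> 10 lines: khyvp pah byn pseoj fusar vpp esvy dif bdgq iztu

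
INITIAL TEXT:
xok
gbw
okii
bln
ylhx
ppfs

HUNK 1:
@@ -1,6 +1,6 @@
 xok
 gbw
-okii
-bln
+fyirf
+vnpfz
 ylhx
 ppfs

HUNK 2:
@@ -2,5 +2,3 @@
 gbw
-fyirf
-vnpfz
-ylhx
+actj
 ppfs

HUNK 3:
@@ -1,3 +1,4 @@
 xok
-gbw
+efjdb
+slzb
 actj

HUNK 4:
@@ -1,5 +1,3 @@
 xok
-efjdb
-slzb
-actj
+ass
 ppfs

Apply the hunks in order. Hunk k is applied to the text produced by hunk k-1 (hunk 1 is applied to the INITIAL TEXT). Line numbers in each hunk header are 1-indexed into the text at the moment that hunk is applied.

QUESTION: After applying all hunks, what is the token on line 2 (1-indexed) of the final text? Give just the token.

Hunk 1: at line 1 remove [okii,bln] add [fyirf,vnpfz] -> 6 lines: xok gbw fyirf vnpfz ylhx ppfs
Hunk 2: at line 2 remove [fyirf,vnpfz,ylhx] add [actj] -> 4 lines: xok gbw actj ppfs
Hunk 3: at line 1 remove [gbw] add [efjdb,slzb] -> 5 lines: xok efjdb slzb actj ppfs
Hunk 4: at line 1 remove [efjdb,slzb,actj] add [ass] -> 3 lines: xok ass ppfs
Final line 2: ass

Answer: ass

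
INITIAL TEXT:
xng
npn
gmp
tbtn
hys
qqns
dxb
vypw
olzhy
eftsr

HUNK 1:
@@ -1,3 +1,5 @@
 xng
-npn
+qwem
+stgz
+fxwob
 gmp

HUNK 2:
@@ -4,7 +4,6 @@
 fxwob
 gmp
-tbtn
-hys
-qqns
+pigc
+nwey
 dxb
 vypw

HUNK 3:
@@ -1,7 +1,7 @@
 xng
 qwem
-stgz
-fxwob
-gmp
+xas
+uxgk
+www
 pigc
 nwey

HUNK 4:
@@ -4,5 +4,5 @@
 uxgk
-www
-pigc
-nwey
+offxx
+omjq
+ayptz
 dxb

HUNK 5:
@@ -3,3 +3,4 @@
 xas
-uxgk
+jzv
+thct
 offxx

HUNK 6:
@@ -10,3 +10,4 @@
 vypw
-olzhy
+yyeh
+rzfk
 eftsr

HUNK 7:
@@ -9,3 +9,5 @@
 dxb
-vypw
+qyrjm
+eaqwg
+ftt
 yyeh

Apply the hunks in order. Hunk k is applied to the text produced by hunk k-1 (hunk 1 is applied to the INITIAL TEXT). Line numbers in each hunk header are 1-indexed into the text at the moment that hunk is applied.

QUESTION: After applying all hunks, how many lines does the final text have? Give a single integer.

Hunk 1: at line 1 remove [npn] add [qwem,stgz,fxwob] -> 12 lines: xng qwem stgz fxwob gmp tbtn hys qqns dxb vypw olzhy eftsr
Hunk 2: at line 4 remove [tbtn,hys,qqns] add [pigc,nwey] -> 11 lines: xng qwem stgz fxwob gmp pigc nwey dxb vypw olzhy eftsr
Hunk 3: at line 1 remove [stgz,fxwob,gmp] add [xas,uxgk,www] -> 11 lines: xng qwem xas uxgk www pigc nwey dxb vypw olzhy eftsr
Hunk 4: at line 4 remove [www,pigc,nwey] add [offxx,omjq,ayptz] -> 11 lines: xng qwem xas uxgk offxx omjq ayptz dxb vypw olzhy eftsr
Hunk 5: at line 3 remove [uxgk] add [jzv,thct] -> 12 lines: xng qwem xas jzv thct offxx omjq ayptz dxb vypw olzhy eftsr
Hunk 6: at line 10 remove [olzhy] add [yyeh,rzfk] -> 13 lines: xng qwem xas jzv thct offxx omjq ayptz dxb vypw yyeh rzfk eftsr
Hunk 7: at line 9 remove [vypw] add [qyrjm,eaqwg,ftt] -> 15 lines: xng qwem xas jzv thct offxx omjq ayptz dxb qyrjm eaqwg ftt yyeh rzfk eftsr
Final line count: 15

Answer: 15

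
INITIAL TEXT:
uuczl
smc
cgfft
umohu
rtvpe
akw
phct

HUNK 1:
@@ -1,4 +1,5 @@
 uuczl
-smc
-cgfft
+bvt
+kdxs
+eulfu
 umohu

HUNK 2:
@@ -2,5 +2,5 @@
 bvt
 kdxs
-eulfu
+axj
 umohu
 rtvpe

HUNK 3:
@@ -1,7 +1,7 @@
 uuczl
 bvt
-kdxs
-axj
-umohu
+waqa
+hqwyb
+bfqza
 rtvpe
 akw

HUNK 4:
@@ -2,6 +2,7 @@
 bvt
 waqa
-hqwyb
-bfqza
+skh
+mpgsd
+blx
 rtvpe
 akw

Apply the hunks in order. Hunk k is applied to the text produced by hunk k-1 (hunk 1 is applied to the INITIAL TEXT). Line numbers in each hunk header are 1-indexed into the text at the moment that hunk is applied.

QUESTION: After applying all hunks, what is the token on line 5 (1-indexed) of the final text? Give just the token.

Hunk 1: at line 1 remove [smc,cgfft] add [bvt,kdxs,eulfu] -> 8 lines: uuczl bvt kdxs eulfu umohu rtvpe akw phct
Hunk 2: at line 2 remove [eulfu] add [axj] -> 8 lines: uuczl bvt kdxs axj umohu rtvpe akw phct
Hunk 3: at line 1 remove [kdxs,axj,umohu] add [waqa,hqwyb,bfqza] -> 8 lines: uuczl bvt waqa hqwyb bfqza rtvpe akw phct
Hunk 4: at line 2 remove [hqwyb,bfqza] add [skh,mpgsd,blx] -> 9 lines: uuczl bvt waqa skh mpgsd blx rtvpe akw phct
Final line 5: mpgsd

Answer: mpgsd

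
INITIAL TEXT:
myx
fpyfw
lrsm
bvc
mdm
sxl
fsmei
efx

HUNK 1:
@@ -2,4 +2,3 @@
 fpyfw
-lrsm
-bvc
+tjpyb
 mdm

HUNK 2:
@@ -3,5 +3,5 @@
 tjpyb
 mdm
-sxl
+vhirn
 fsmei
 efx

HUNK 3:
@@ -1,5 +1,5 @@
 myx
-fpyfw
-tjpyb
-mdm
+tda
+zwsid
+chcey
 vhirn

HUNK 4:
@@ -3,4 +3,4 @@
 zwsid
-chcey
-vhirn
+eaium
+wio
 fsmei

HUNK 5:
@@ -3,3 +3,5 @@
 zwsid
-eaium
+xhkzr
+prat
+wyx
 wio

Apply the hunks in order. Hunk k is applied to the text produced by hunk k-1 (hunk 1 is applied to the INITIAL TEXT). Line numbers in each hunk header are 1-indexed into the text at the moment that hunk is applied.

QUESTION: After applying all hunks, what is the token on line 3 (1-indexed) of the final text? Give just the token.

Answer: zwsid

Derivation:
Hunk 1: at line 2 remove [lrsm,bvc] add [tjpyb] -> 7 lines: myx fpyfw tjpyb mdm sxl fsmei efx
Hunk 2: at line 3 remove [sxl] add [vhirn] -> 7 lines: myx fpyfw tjpyb mdm vhirn fsmei efx
Hunk 3: at line 1 remove [fpyfw,tjpyb,mdm] add [tda,zwsid,chcey] -> 7 lines: myx tda zwsid chcey vhirn fsmei efx
Hunk 4: at line 3 remove [chcey,vhirn] add [eaium,wio] -> 7 lines: myx tda zwsid eaium wio fsmei efx
Hunk 5: at line 3 remove [eaium] add [xhkzr,prat,wyx] -> 9 lines: myx tda zwsid xhkzr prat wyx wio fsmei efx
Final line 3: zwsid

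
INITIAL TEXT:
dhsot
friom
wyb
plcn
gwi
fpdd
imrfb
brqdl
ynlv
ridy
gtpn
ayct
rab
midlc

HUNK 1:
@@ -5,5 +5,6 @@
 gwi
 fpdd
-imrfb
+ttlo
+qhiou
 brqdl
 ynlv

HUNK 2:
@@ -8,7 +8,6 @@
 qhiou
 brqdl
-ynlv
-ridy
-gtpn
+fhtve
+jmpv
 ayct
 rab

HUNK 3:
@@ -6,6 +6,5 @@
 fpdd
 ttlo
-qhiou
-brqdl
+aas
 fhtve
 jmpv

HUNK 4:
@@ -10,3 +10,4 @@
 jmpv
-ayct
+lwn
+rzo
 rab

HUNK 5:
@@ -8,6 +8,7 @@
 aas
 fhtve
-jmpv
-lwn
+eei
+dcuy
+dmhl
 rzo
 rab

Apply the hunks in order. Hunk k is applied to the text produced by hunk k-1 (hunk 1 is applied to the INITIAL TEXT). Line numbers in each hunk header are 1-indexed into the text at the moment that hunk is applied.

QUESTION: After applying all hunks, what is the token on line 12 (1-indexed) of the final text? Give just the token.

Answer: dmhl

Derivation:
Hunk 1: at line 5 remove [imrfb] add [ttlo,qhiou] -> 15 lines: dhsot friom wyb plcn gwi fpdd ttlo qhiou brqdl ynlv ridy gtpn ayct rab midlc
Hunk 2: at line 8 remove [ynlv,ridy,gtpn] add [fhtve,jmpv] -> 14 lines: dhsot friom wyb plcn gwi fpdd ttlo qhiou brqdl fhtve jmpv ayct rab midlc
Hunk 3: at line 6 remove [qhiou,brqdl] add [aas] -> 13 lines: dhsot friom wyb plcn gwi fpdd ttlo aas fhtve jmpv ayct rab midlc
Hunk 4: at line 10 remove [ayct] add [lwn,rzo] -> 14 lines: dhsot friom wyb plcn gwi fpdd ttlo aas fhtve jmpv lwn rzo rab midlc
Hunk 5: at line 8 remove [jmpv,lwn] add [eei,dcuy,dmhl] -> 15 lines: dhsot friom wyb plcn gwi fpdd ttlo aas fhtve eei dcuy dmhl rzo rab midlc
Final line 12: dmhl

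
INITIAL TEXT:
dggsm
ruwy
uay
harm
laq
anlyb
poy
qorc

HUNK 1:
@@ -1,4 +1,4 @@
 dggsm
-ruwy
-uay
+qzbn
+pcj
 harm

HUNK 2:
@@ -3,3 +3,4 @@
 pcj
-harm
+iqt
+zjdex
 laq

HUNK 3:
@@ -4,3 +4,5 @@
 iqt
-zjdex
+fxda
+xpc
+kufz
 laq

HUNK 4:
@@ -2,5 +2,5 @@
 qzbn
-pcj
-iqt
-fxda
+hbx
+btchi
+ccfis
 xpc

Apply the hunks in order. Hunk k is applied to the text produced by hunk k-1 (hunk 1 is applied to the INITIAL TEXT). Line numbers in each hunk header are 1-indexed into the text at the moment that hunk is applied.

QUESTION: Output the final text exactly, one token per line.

Answer: dggsm
qzbn
hbx
btchi
ccfis
xpc
kufz
laq
anlyb
poy
qorc

Derivation:
Hunk 1: at line 1 remove [ruwy,uay] add [qzbn,pcj] -> 8 lines: dggsm qzbn pcj harm laq anlyb poy qorc
Hunk 2: at line 3 remove [harm] add [iqt,zjdex] -> 9 lines: dggsm qzbn pcj iqt zjdex laq anlyb poy qorc
Hunk 3: at line 4 remove [zjdex] add [fxda,xpc,kufz] -> 11 lines: dggsm qzbn pcj iqt fxda xpc kufz laq anlyb poy qorc
Hunk 4: at line 2 remove [pcj,iqt,fxda] add [hbx,btchi,ccfis] -> 11 lines: dggsm qzbn hbx btchi ccfis xpc kufz laq anlyb poy qorc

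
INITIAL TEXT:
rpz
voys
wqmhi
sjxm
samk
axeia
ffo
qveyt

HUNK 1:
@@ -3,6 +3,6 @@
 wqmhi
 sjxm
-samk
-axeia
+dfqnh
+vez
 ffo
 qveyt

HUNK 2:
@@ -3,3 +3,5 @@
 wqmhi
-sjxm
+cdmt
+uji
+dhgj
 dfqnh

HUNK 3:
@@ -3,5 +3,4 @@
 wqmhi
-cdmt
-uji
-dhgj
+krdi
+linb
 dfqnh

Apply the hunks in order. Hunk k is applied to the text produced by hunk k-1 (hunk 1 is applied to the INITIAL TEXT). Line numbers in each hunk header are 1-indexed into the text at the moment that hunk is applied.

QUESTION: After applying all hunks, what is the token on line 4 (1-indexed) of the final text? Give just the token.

Answer: krdi

Derivation:
Hunk 1: at line 3 remove [samk,axeia] add [dfqnh,vez] -> 8 lines: rpz voys wqmhi sjxm dfqnh vez ffo qveyt
Hunk 2: at line 3 remove [sjxm] add [cdmt,uji,dhgj] -> 10 lines: rpz voys wqmhi cdmt uji dhgj dfqnh vez ffo qveyt
Hunk 3: at line 3 remove [cdmt,uji,dhgj] add [krdi,linb] -> 9 lines: rpz voys wqmhi krdi linb dfqnh vez ffo qveyt
Final line 4: krdi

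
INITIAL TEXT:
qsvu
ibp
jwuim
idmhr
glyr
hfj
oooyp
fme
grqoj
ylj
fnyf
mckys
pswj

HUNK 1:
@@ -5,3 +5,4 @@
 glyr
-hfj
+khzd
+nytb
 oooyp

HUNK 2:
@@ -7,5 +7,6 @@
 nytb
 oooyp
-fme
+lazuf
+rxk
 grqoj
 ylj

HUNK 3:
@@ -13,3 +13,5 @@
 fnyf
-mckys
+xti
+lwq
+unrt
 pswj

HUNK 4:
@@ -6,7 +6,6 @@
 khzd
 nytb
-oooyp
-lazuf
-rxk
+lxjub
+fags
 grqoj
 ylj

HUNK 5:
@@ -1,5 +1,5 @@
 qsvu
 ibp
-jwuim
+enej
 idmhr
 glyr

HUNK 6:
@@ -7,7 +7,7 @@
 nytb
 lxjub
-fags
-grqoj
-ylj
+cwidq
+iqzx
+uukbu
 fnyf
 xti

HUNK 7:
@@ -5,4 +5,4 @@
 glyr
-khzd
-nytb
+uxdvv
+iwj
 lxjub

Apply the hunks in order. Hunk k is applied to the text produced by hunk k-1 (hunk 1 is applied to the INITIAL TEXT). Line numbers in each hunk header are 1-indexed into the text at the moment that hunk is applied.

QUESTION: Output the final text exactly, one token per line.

Hunk 1: at line 5 remove [hfj] add [khzd,nytb] -> 14 lines: qsvu ibp jwuim idmhr glyr khzd nytb oooyp fme grqoj ylj fnyf mckys pswj
Hunk 2: at line 7 remove [fme] add [lazuf,rxk] -> 15 lines: qsvu ibp jwuim idmhr glyr khzd nytb oooyp lazuf rxk grqoj ylj fnyf mckys pswj
Hunk 3: at line 13 remove [mckys] add [xti,lwq,unrt] -> 17 lines: qsvu ibp jwuim idmhr glyr khzd nytb oooyp lazuf rxk grqoj ylj fnyf xti lwq unrt pswj
Hunk 4: at line 6 remove [oooyp,lazuf,rxk] add [lxjub,fags] -> 16 lines: qsvu ibp jwuim idmhr glyr khzd nytb lxjub fags grqoj ylj fnyf xti lwq unrt pswj
Hunk 5: at line 1 remove [jwuim] add [enej] -> 16 lines: qsvu ibp enej idmhr glyr khzd nytb lxjub fags grqoj ylj fnyf xti lwq unrt pswj
Hunk 6: at line 7 remove [fags,grqoj,ylj] add [cwidq,iqzx,uukbu] -> 16 lines: qsvu ibp enej idmhr glyr khzd nytb lxjub cwidq iqzx uukbu fnyf xti lwq unrt pswj
Hunk 7: at line 5 remove [khzd,nytb] add [uxdvv,iwj] -> 16 lines: qsvu ibp enej idmhr glyr uxdvv iwj lxjub cwidq iqzx uukbu fnyf xti lwq unrt pswj

Answer: qsvu
ibp
enej
idmhr
glyr
uxdvv
iwj
lxjub
cwidq
iqzx
uukbu
fnyf
xti
lwq
unrt
pswj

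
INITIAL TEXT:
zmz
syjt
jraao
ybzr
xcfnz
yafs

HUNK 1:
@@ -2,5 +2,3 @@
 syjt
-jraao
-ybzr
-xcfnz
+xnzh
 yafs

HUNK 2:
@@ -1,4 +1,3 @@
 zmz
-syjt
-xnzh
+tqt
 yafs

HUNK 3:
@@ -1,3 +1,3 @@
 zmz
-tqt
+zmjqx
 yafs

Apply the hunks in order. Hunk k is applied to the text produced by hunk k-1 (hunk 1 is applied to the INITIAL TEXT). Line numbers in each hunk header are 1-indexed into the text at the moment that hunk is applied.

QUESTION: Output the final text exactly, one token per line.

Answer: zmz
zmjqx
yafs

Derivation:
Hunk 1: at line 2 remove [jraao,ybzr,xcfnz] add [xnzh] -> 4 lines: zmz syjt xnzh yafs
Hunk 2: at line 1 remove [syjt,xnzh] add [tqt] -> 3 lines: zmz tqt yafs
Hunk 3: at line 1 remove [tqt] add [zmjqx] -> 3 lines: zmz zmjqx yafs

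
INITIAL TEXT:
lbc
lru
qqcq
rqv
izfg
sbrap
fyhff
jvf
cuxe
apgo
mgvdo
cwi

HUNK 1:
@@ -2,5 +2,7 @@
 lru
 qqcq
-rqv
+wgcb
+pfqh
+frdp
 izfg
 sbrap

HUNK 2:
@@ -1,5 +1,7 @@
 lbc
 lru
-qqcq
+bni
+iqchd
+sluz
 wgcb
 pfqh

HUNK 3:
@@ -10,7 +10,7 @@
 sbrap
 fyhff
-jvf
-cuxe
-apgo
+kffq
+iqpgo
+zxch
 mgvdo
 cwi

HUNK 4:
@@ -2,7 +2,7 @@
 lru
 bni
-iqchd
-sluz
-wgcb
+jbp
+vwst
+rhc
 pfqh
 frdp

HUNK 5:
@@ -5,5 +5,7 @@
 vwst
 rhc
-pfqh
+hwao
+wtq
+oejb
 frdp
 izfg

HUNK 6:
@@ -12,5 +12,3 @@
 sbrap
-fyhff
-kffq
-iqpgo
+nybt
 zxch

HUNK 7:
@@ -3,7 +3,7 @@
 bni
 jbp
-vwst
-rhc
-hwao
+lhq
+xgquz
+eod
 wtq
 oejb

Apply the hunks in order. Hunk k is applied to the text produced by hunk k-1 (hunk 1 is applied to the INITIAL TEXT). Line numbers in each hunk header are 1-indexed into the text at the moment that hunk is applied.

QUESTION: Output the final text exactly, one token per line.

Hunk 1: at line 2 remove [rqv] add [wgcb,pfqh,frdp] -> 14 lines: lbc lru qqcq wgcb pfqh frdp izfg sbrap fyhff jvf cuxe apgo mgvdo cwi
Hunk 2: at line 1 remove [qqcq] add [bni,iqchd,sluz] -> 16 lines: lbc lru bni iqchd sluz wgcb pfqh frdp izfg sbrap fyhff jvf cuxe apgo mgvdo cwi
Hunk 3: at line 10 remove [jvf,cuxe,apgo] add [kffq,iqpgo,zxch] -> 16 lines: lbc lru bni iqchd sluz wgcb pfqh frdp izfg sbrap fyhff kffq iqpgo zxch mgvdo cwi
Hunk 4: at line 2 remove [iqchd,sluz,wgcb] add [jbp,vwst,rhc] -> 16 lines: lbc lru bni jbp vwst rhc pfqh frdp izfg sbrap fyhff kffq iqpgo zxch mgvdo cwi
Hunk 5: at line 5 remove [pfqh] add [hwao,wtq,oejb] -> 18 lines: lbc lru bni jbp vwst rhc hwao wtq oejb frdp izfg sbrap fyhff kffq iqpgo zxch mgvdo cwi
Hunk 6: at line 12 remove [fyhff,kffq,iqpgo] add [nybt] -> 16 lines: lbc lru bni jbp vwst rhc hwao wtq oejb frdp izfg sbrap nybt zxch mgvdo cwi
Hunk 7: at line 3 remove [vwst,rhc,hwao] add [lhq,xgquz,eod] -> 16 lines: lbc lru bni jbp lhq xgquz eod wtq oejb frdp izfg sbrap nybt zxch mgvdo cwi

Answer: lbc
lru
bni
jbp
lhq
xgquz
eod
wtq
oejb
frdp
izfg
sbrap
nybt
zxch
mgvdo
cwi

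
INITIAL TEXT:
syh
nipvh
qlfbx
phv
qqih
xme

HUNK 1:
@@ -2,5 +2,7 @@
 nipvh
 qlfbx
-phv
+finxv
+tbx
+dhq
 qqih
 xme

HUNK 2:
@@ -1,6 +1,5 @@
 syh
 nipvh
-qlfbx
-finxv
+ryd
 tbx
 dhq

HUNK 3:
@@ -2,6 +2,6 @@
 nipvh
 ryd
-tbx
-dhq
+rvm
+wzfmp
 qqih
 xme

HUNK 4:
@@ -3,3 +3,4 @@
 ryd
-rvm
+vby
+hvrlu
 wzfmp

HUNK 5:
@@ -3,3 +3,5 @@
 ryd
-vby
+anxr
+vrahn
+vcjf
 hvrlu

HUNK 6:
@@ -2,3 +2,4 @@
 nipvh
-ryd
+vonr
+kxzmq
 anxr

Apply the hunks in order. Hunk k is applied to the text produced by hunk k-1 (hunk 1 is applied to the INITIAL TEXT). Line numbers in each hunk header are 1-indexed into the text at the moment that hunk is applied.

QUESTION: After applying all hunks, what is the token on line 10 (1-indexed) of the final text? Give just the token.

Hunk 1: at line 2 remove [phv] add [finxv,tbx,dhq] -> 8 lines: syh nipvh qlfbx finxv tbx dhq qqih xme
Hunk 2: at line 1 remove [qlfbx,finxv] add [ryd] -> 7 lines: syh nipvh ryd tbx dhq qqih xme
Hunk 3: at line 2 remove [tbx,dhq] add [rvm,wzfmp] -> 7 lines: syh nipvh ryd rvm wzfmp qqih xme
Hunk 4: at line 3 remove [rvm] add [vby,hvrlu] -> 8 lines: syh nipvh ryd vby hvrlu wzfmp qqih xme
Hunk 5: at line 3 remove [vby] add [anxr,vrahn,vcjf] -> 10 lines: syh nipvh ryd anxr vrahn vcjf hvrlu wzfmp qqih xme
Hunk 6: at line 2 remove [ryd] add [vonr,kxzmq] -> 11 lines: syh nipvh vonr kxzmq anxr vrahn vcjf hvrlu wzfmp qqih xme
Final line 10: qqih

Answer: qqih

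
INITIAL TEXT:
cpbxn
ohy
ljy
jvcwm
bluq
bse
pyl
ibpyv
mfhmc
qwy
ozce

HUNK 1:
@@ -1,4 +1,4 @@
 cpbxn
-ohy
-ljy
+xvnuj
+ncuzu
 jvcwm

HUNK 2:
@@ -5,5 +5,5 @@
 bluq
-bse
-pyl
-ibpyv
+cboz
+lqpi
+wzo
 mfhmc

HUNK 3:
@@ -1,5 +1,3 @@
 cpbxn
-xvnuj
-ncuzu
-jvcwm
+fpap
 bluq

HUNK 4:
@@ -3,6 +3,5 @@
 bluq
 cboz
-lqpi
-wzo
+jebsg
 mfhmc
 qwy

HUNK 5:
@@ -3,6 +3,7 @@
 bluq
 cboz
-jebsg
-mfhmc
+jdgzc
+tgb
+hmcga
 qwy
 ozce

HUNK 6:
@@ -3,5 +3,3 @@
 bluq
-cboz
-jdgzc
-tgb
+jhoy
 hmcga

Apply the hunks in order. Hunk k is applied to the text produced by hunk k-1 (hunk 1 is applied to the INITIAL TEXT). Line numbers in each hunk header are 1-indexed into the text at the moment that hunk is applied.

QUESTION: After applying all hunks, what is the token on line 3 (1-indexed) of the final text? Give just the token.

Hunk 1: at line 1 remove [ohy,ljy] add [xvnuj,ncuzu] -> 11 lines: cpbxn xvnuj ncuzu jvcwm bluq bse pyl ibpyv mfhmc qwy ozce
Hunk 2: at line 5 remove [bse,pyl,ibpyv] add [cboz,lqpi,wzo] -> 11 lines: cpbxn xvnuj ncuzu jvcwm bluq cboz lqpi wzo mfhmc qwy ozce
Hunk 3: at line 1 remove [xvnuj,ncuzu,jvcwm] add [fpap] -> 9 lines: cpbxn fpap bluq cboz lqpi wzo mfhmc qwy ozce
Hunk 4: at line 3 remove [lqpi,wzo] add [jebsg] -> 8 lines: cpbxn fpap bluq cboz jebsg mfhmc qwy ozce
Hunk 5: at line 3 remove [jebsg,mfhmc] add [jdgzc,tgb,hmcga] -> 9 lines: cpbxn fpap bluq cboz jdgzc tgb hmcga qwy ozce
Hunk 6: at line 3 remove [cboz,jdgzc,tgb] add [jhoy] -> 7 lines: cpbxn fpap bluq jhoy hmcga qwy ozce
Final line 3: bluq

Answer: bluq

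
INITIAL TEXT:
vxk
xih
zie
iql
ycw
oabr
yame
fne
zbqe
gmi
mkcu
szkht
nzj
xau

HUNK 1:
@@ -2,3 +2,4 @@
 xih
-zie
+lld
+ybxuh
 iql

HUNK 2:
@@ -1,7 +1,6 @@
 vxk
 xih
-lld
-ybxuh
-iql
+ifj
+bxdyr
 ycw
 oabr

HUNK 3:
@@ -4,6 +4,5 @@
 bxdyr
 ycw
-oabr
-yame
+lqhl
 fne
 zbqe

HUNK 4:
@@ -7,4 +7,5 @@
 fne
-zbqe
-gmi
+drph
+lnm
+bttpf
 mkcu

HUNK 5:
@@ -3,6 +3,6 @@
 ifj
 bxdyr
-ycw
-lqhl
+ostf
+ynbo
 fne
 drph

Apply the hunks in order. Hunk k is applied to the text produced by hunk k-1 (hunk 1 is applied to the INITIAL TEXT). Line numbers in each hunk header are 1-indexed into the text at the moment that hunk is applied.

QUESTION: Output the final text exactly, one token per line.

Hunk 1: at line 2 remove [zie] add [lld,ybxuh] -> 15 lines: vxk xih lld ybxuh iql ycw oabr yame fne zbqe gmi mkcu szkht nzj xau
Hunk 2: at line 1 remove [lld,ybxuh,iql] add [ifj,bxdyr] -> 14 lines: vxk xih ifj bxdyr ycw oabr yame fne zbqe gmi mkcu szkht nzj xau
Hunk 3: at line 4 remove [oabr,yame] add [lqhl] -> 13 lines: vxk xih ifj bxdyr ycw lqhl fne zbqe gmi mkcu szkht nzj xau
Hunk 4: at line 7 remove [zbqe,gmi] add [drph,lnm,bttpf] -> 14 lines: vxk xih ifj bxdyr ycw lqhl fne drph lnm bttpf mkcu szkht nzj xau
Hunk 5: at line 3 remove [ycw,lqhl] add [ostf,ynbo] -> 14 lines: vxk xih ifj bxdyr ostf ynbo fne drph lnm bttpf mkcu szkht nzj xau

Answer: vxk
xih
ifj
bxdyr
ostf
ynbo
fne
drph
lnm
bttpf
mkcu
szkht
nzj
xau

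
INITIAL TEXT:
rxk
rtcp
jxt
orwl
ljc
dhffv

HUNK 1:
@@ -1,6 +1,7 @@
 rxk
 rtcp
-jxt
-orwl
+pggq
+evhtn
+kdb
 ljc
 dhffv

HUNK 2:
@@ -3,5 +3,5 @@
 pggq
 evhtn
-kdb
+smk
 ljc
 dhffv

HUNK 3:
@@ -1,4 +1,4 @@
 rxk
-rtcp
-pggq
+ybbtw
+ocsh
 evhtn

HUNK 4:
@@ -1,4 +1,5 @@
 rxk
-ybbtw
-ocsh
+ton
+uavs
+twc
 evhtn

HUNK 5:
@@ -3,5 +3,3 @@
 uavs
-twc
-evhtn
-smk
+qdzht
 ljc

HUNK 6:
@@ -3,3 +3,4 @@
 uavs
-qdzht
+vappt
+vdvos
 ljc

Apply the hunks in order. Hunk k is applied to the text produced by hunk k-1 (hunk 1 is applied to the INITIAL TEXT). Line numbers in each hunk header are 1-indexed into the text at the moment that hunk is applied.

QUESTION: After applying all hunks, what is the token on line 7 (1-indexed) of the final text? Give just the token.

Hunk 1: at line 1 remove [jxt,orwl] add [pggq,evhtn,kdb] -> 7 lines: rxk rtcp pggq evhtn kdb ljc dhffv
Hunk 2: at line 3 remove [kdb] add [smk] -> 7 lines: rxk rtcp pggq evhtn smk ljc dhffv
Hunk 3: at line 1 remove [rtcp,pggq] add [ybbtw,ocsh] -> 7 lines: rxk ybbtw ocsh evhtn smk ljc dhffv
Hunk 4: at line 1 remove [ybbtw,ocsh] add [ton,uavs,twc] -> 8 lines: rxk ton uavs twc evhtn smk ljc dhffv
Hunk 5: at line 3 remove [twc,evhtn,smk] add [qdzht] -> 6 lines: rxk ton uavs qdzht ljc dhffv
Hunk 6: at line 3 remove [qdzht] add [vappt,vdvos] -> 7 lines: rxk ton uavs vappt vdvos ljc dhffv
Final line 7: dhffv

Answer: dhffv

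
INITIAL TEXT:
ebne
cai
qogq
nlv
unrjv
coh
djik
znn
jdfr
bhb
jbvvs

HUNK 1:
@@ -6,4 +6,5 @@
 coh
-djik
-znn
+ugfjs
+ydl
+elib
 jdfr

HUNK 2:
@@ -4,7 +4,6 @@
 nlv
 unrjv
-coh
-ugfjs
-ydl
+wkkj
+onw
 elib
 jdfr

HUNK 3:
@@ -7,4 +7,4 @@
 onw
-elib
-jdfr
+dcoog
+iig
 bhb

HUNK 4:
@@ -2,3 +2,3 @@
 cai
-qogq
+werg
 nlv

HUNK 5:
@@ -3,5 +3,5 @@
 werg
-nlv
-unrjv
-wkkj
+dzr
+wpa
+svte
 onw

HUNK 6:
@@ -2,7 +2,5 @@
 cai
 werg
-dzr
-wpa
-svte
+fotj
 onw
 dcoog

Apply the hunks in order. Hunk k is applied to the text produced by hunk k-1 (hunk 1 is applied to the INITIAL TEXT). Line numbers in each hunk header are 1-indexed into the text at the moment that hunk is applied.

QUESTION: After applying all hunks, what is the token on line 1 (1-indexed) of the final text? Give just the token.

Hunk 1: at line 6 remove [djik,znn] add [ugfjs,ydl,elib] -> 12 lines: ebne cai qogq nlv unrjv coh ugfjs ydl elib jdfr bhb jbvvs
Hunk 2: at line 4 remove [coh,ugfjs,ydl] add [wkkj,onw] -> 11 lines: ebne cai qogq nlv unrjv wkkj onw elib jdfr bhb jbvvs
Hunk 3: at line 7 remove [elib,jdfr] add [dcoog,iig] -> 11 lines: ebne cai qogq nlv unrjv wkkj onw dcoog iig bhb jbvvs
Hunk 4: at line 2 remove [qogq] add [werg] -> 11 lines: ebne cai werg nlv unrjv wkkj onw dcoog iig bhb jbvvs
Hunk 5: at line 3 remove [nlv,unrjv,wkkj] add [dzr,wpa,svte] -> 11 lines: ebne cai werg dzr wpa svte onw dcoog iig bhb jbvvs
Hunk 6: at line 2 remove [dzr,wpa,svte] add [fotj] -> 9 lines: ebne cai werg fotj onw dcoog iig bhb jbvvs
Final line 1: ebne

Answer: ebne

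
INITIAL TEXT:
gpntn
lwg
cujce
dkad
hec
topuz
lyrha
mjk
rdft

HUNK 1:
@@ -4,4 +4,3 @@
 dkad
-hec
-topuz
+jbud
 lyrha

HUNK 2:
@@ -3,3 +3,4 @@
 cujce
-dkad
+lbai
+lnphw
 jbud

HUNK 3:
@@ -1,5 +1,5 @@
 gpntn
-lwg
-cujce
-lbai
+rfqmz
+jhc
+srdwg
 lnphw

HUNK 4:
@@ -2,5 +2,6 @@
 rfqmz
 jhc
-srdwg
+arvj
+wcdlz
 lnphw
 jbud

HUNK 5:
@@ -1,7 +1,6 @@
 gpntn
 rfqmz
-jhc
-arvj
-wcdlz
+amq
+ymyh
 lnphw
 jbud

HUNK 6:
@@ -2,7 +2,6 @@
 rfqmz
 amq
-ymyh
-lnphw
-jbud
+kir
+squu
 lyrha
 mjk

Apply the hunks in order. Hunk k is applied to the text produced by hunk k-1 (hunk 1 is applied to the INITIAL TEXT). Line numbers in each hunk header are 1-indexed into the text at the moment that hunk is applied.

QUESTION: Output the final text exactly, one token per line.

Answer: gpntn
rfqmz
amq
kir
squu
lyrha
mjk
rdft

Derivation:
Hunk 1: at line 4 remove [hec,topuz] add [jbud] -> 8 lines: gpntn lwg cujce dkad jbud lyrha mjk rdft
Hunk 2: at line 3 remove [dkad] add [lbai,lnphw] -> 9 lines: gpntn lwg cujce lbai lnphw jbud lyrha mjk rdft
Hunk 3: at line 1 remove [lwg,cujce,lbai] add [rfqmz,jhc,srdwg] -> 9 lines: gpntn rfqmz jhc srdwg lnphw jbud lyrha mjk rdft
Hunk 4: at line 2 remove [srdwg] add [arvj,wcdlz] -> 10 lines: gpntn rfqmz jhc arvj wcdlz lnphw jbud lyrha mjk rdft
Hunk 5: at line 1 remove [jhc,arvj,wcdlz] add [amq,ymyh] -> 9 lines: gpntn rfqmz amq ymyh lnphw jbud lyrha mjk rdft
Hunk 6: at line 2 remove [ymyh,lnphw,jbud] add [kir,squu] -> 8 lines: gpntn rfqmz amq kir squu lyrha mjk rdft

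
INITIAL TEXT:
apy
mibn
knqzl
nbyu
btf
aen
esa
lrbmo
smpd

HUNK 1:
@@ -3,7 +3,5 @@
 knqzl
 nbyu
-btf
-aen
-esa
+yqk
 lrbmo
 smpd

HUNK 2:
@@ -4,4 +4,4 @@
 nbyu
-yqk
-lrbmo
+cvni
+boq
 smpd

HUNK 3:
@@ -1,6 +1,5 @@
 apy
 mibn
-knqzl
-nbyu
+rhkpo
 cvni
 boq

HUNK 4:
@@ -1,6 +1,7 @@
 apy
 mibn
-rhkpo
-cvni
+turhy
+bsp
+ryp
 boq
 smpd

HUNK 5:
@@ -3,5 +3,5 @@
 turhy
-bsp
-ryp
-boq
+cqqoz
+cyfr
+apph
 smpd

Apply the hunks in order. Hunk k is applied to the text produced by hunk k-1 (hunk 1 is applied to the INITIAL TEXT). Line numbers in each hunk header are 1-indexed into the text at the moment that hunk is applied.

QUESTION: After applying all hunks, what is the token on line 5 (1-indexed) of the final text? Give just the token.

Hunk 1: at line 3 remove [btf,aen,esa] add [yqk] -> 7 lines: apy mibn knqzl nbyu yqk lrbmo smpd
Hunk 2: at line 4 remove [yqk,lrbmo] add [cvni,boq] -> 7 lines: apy mibn knqzl nbyu cvni boq smpd
Hunk 3: at line 1 remove [knqzl,nbyu] add [rhkpo] -> 6 lines: apy mibn rhkpo cvni boq smpd
Hunk 4: at line 1 remove [rhkpo,cvni] add [turhy,bsp,ryp] -> 7 lines: apy mibn turhy bsp ryp boq smpd
Hunk 5: at line 3 remove [bsp,ryp,boq] add [cqqoz,cyfr,apph] -> 7 lines: apy mibn turhy cqqoz cyfr apph smpd
Final line 5: cyfr

Answer: cyfr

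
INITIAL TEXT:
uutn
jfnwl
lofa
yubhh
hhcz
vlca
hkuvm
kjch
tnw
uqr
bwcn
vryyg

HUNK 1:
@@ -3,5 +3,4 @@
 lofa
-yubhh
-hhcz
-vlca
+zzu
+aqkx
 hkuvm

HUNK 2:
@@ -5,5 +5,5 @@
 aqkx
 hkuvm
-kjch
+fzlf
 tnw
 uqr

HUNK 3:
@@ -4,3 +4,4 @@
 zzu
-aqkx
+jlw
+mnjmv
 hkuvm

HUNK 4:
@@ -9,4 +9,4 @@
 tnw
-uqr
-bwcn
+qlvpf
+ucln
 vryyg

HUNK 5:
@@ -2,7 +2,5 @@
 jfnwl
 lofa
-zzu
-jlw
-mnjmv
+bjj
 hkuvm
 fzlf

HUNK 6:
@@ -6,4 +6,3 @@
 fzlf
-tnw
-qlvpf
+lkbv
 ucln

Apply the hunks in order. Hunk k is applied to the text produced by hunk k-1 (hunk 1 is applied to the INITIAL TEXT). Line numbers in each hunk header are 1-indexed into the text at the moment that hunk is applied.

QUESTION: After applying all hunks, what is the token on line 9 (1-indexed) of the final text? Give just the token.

Answer: vryyg

Derivation:
Hunk 1: at line 3 remove [yubhh,hhcz,vlca] add [zzu,aqkx] -> 11 lines: uutn jfnwl lofa zzu aqkx hkuvm kjch tnw uqr bwcn vryyg
Hunk 2: at line 5 remove [kjch] add [fzlf] -> 11 lines: uutn jfnwl lofa zzu aqkx hkuvm fzlf tnw uqr bwcn vryyg
Hunk 3: at line 4 remove [aqkx] add [jlw,mnjmv] -> 12 lines: uutn jfnwl lofa zzu jlw mnjmv hkuvm fzlf tnw uqr bwcn vryyg
Hunk 4: at line 9 remove [uqr,bwcn] add [qlvpf,ucln] -> 12 lines: uutn jfnwl lofa zzu jlw mnjmv hkuvm fzlf tnw qlvpf ucln vryyg
Hunk 5: at line 2 remove [zzu,jlw,mnjmv] add [bjj] -> 10 lines: uutn jfnwl lofa bjj hkuvm fzlf tnw qlvpf ucln vryyg
Hunk 6: at line 6 remove [tnw,qlvpf] add [lkbv] -> 9 lines: uutn jfnwl lofa bjj hkuvm fzlf lkbv ucln vryyg
Final line 9: vryyg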